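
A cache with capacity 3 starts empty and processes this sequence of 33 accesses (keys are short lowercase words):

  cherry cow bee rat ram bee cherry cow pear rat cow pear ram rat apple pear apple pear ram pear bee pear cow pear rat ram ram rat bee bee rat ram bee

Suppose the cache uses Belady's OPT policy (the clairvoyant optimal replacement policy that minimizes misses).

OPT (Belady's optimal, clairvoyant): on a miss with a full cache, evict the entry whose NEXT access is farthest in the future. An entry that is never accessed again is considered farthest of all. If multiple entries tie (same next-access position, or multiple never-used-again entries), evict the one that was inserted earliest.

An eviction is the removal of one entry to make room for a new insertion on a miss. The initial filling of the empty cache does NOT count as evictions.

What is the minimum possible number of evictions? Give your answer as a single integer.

OPT (Belady) simulation (capacity=3):
  1. access cherry: MISS. Cache: [cherry]
  2. access cow: MISS. Cache: [cherry cow]
  3. access bee: MISS. Cache: [cherry cow bee]
  4. access rat: MISS, evict cow (next use: step 8). Cache: [cherry bee rat]
  5. access ram: MISS, evict rat (next use: step 10). Cache: [cherry bee ram]
  6. access bee: HIT. Next use of bee: step 21. Cache: [cherry bee ram]
  7. access cherry: HIT. Next use of cherry: never. Cache: [cherry bee ram]
  8. access cow: MISS, evict cherry (next use: never). Cache: [bee ram cow]
  9. access pear: MISS, evict bee (next use: step 21). Cache: [ram cow pear]
  10. access rat: MISS, evict ram (next use: step 13). Cache: [cow pear rat]
  11. access cow: HIT. Next use of cow: step 23. Cache: [cow pear rat]
  12. access pear: HIT. Next use of pear: step 16. Cache: [cow pear rat]
  13. access ram: MISS, evict cow (next use: step 23). Cache: [pear rat ram]
  14. access rat: HIT. Next use of rat: step 25. Cache: [pear rat ram]
  15. access apple: MISS, evict rat (next use: step 25). Cache: [pear ram apple]
  16. access pear: HIT. Next use of pear: step 18. Cache: [pear ram apple]
  17. access apple: HIT. Next use of apple: never. Cache: [pear ram apple]
  18. access pear: HIT. Next use of pear: step 20. Cache: [pear ram apple]
  19. access ram: HIT. Next use of ram: step 26. Cache: [pear ram apple]
  20. access pear: HIT. Next use of pear: step 22. Cache: [pear ram apple]
  21. access bee: MISS, evict apple (next use: never). Cache: [pear ram bee]
  22. access pear: HIT. Next use of pear: step 24. Cache: [pear ram bee]
  23. access cow: MISS, evict bee (next use: step 29). Cache: [pear ram cow]
  24. access pear: HIT. Next use of pear: never. Cache: [pear ram cow]
  25. access rat: MISS, evict pear (next use: never). Cache: [ram cow rat]
  26. access ram: HIT. Next use of ram: step 27. Cache: [ram cow rat]
  27. access ram: HIT. Next use of ram: step 32. Cache: [ram cow rat]
  28. access rat: HIT. Next use of rat: step 31. Cache: [ram cow rat]
  29. access bee: MISS, evict cow (next use: never). Cache: [ram rat bee]
  30. access bee: HIT. Next use of bee: step 33. Cache: [ram rat bee]
  31. access rat: HIT. Next use of rat: never. Cache: [ram rat bee]
  32. access ram: HIT. Next use of ram: never. Cache: [ram rat bee]
  33. access bee: HIT. Next use of bee: never. Cache: [ram rat bee]
Total: 19 hits, 14 misses, 11 evictions

Answer: 11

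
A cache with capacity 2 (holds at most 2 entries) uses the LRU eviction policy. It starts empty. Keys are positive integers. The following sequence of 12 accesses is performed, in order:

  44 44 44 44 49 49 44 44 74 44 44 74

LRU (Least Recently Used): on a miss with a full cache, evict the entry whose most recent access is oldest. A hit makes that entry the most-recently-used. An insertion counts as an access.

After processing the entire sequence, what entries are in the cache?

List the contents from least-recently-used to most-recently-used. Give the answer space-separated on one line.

Answer: 44 74

Derivation:
LRU simulation (capacity=2):
  1. access 44: MISS. Cache (LRU->MRU): [44]
  2. access 44: HIT. Cache (LRU->MRU): [44]
  3. access 44: HIT. Cache (LRU->MRU): [44]
  4. access 44: HIT. Cache (LRU->MRU): [44]
  5. access 49: MISS. Cache (LRU->MRU): [44 49]
  6. access 49: HIT. Cache (LRU->MRU): [44 49]
  7. access 44: HIT. Cache (LRU->MRU): [49 44]
  8. access 44: HIT. Cache (LRU->MRU): [49 44]
  9. access 74: MISS, evict 49. Cache (LRU->MRU): [44 74]
  10. access 44: HIT. Cache (LRU->MRU): [74 44]
  11. access 44: HIT. Cache (LRU->MRU): [74 44]
  12. access 74: HIT. Cache (LRU->MRU): [44 74]
Total: 9 hits, 3 misses, 1 evictions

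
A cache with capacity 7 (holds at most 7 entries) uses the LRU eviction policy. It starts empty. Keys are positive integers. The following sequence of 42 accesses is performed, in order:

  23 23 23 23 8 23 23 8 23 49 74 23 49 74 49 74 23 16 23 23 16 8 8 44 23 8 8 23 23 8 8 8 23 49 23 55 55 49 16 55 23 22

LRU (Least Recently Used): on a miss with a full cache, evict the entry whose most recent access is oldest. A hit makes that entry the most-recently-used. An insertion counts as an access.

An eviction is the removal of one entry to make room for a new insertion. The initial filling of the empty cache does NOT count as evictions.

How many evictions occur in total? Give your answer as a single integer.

LRU simulation (capacity=7):
  1. access 23: MISS. Cache (LRU->MRU): [23]
  2. access 23: HIT. Cache (LRU->MRU): [23]
  3. access 23: HIT. Cache (LRU->MRU): [23]
  4. access 23: HIT. Cache (LRU->MRU): [23]
  5. access 8: MISS. Cache (LRU->MRU): [23 8]
  6. access 23: HIT. Cache (LRU->MRU): [8 23]
  7. access 23: HIT. Cache (LRU->MRU): [8 23]
  8. access 8: HIT. Cache (LRU->MRU): [23 8]
  9. access 23: HIT. Cache (LRU->MRU): [8 23]
  10. access 49: MISS. Cache (LRU->MRU): [8 23 49]
  11. access 74: MISS. Cache (LRU->MRU): [8 23 49 74]
  12. access 23: HIT. Cache (LRU->MRU): [8 49 74 23]
  13. access 49: HIT. Cache (LRU->MRU): [8 74 23 49]
  14. access 74: HIT. Cache (LRU->MRU): [8 23 49 74]
  15. access 49: HIT. Cache (LRU->MRU): [8 23 74 49]
  16. access 74: HIT. Cache (LRU->MRU): [8 23 49 74]
  17. access 23: HIT. Cache (LRU->MRU): [8 49 74 23]
  18. access 16: MISS. Cache (LRU->MRU): [8 49 74 23 16]
  19. access 23: HIT. Cache (LRU->MRU): [8 49 74 16 23]
  20. access 23: HIT. Cache (LRU->MRU): [8 49 74 16 23]
  21. access 16: HIT. Cache (LRU->MRU): [8 49 74 23 16]
  22. access 8: HIT. Cache (LRU->MRU): [49 74 23 16 8]
  23. access 8: HIT. Cache (LRU->MRU): [49 74 23 16 8]
  24. access 44: MISS. Cache (LRU->MRU): [49 74 23 16 8 44]
  25. access 23: HIT. Cache (LRU->MRU): [49 74 16 8 44 23]
  26. access 8: HIT. Cache (LRU->MRU): [49 74 16 44 23 8]
  27. access 8: HIT. Cache (LRU->MRU): [49 74 16 44 23 8]
  28. access 23: HIT. Cache (LRU->MRU): [49 74 16 44 8 23]
  29. access 23: HIT. Cache (LRU->MRU): [49 74 16 44 8 23]
  30. access 8: HIT. Cache (LRU->MRU): [49 74 16 44 23 8]
  31. access 8: HIT. Cache (LRU->MRU): [49 74 16 44 23 8]
  32. access 8: HIT. Cache (LRU->MRU): [49 74 16 44 23 8]
  33. access 23: HIT. Cache (LRU->MRU): [49 74 16 44 8 23]
  34. access 49: HIT. Cache (LRU->MRU): [74 16 44 8 23 49]
  35. access 23: HIT. Cache (LRU->MRU): [74 16 44 8 49 23]
  36. access 55: MISS. Cache (LRU->MRU): [74 16 44 8 49 23 55]
  37. access 55: HIT. Cache (LRU->MRU): [74 16 44 8 49 23 55]
  38. access 49: HIT. Cache (LRU->MRU): [74 16 44 8 23 55 49]
  39. access 16: HIT. Cache (LRU->MRU): [74 44 8 23 55 49 16]
  40. access 55: HIT. Cache (LRU->MRU): [74 44 8 23 49 16 55]
  41. access 23: HIT. Cache (LRU->MRU): [74 44 8 49 16 55 23]
  42. access 22: MISS, evict 74. Cache (LRU->MRU): [44 8 49 16 55 23 22]
Total: 34 hits, 8 misses, 1 evictions

Answer: 1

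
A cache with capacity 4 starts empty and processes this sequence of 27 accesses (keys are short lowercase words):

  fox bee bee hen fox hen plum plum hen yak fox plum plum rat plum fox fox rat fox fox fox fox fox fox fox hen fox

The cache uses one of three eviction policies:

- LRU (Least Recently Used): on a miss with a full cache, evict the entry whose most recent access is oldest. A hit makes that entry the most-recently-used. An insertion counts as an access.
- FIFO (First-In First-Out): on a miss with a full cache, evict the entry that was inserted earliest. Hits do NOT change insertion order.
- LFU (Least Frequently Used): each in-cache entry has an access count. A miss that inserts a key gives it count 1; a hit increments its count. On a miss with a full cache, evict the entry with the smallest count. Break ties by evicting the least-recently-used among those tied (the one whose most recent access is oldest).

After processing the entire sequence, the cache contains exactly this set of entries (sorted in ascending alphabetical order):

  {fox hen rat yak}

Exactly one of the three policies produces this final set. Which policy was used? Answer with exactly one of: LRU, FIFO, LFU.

Simulating under each policy and comparing final sets:
  LRU: final set = {fox hen plum rat} -> differs
  FIFO: final set = {fox hen rat yak} -> MATCHES target
  LFU: final set = {fox hen plum rat} -> differs
Only FIFO produces the target set.

Answer: FIFO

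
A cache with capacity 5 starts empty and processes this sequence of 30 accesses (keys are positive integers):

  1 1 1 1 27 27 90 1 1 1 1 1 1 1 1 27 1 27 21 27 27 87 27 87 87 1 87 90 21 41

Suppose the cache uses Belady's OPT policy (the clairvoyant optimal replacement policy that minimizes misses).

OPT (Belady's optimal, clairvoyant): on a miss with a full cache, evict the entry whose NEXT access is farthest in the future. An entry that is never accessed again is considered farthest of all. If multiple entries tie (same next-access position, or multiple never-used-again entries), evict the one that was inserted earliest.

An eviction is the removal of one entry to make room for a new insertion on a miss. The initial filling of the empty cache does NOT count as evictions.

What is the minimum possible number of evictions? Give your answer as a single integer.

Answer: 1

Derivation:
OPT (Belady) simulation (capacity=5):
  1. access 1: MISS. Cache: [1]
  2. access 1: HIT. Next use of 1: step 3. Cache: [1]
  3. access 1: HIT. Next use of 1: step 4. Cache: [1]
  4. access 1: HIT. Next use of 1: step 8. Cache: [1]
  5. access 27: MISS. Cache: [1 27]
  6. access 27: HIT. Next use of 27: step 16. Cache: [1 27]
  7. access 90: MISS. Cache: [1 27 90]
  8. access 1: HIT. Next use of 1: step 9. Cache: [1 27 90]
  9. access 1: HIT. Next use of 1: step 10. Cache: [1 27 90]
  10. access 1: HIT. Next use of 1: step 11. Cache: [1 27 90]
  11. access 1: HIT. Next use of 1: step 12. Cache: [1 27 90]
  12. access 1: HIT. Next use of 1: step 13. Cache: [1 27 90]
  13. access 1: HIT. Next use of 1: step 14. Cache: [1 27 90]
  14. access 1: HIT. Next use of 1: step 15. Cache: [1 27 90]
  15. access 1: HIT. Next use of 1: step 17. Cache: [1 27 90]
  16. access 27: HIT. Next use of 27: step 18. Cache: [1 27 90]
  17. access 1: HIT. Next use of 1: step 26. Cache: [1 27 90]
  18. access 27: HIT. Next use of 27: step 20. Cache: [1 27 90]
  19. access 21: MISS. Cache: [1 27 90 21]
  20. access 27: HIT. Next use of 27: step 21. Cache: [1 27 90 21]
  21. access 27: HIT. Next use of 27: step 23. Cache: [1 27 90 21]
  22. access 87: MISS. Cache: [1 27 90 21 87]
  23. access 27: HIT. Next use of 27: never. Cache: [1 27 90 21 87]
  24. access 87: HIT. Next use of 87: step 25. Cache: [1 27 90 21 87]
  25. access 87: HIT. Next use of 87: step 27. Cache: [1 27 90 21 87]
  26. access 1: HIT. Next use of 1: never. Cache: [1 27 90 21 87]
  27. access 87: HIT. Next use of 87: never. Cache: [1 27 90 21 87]
  28. access 90: HIT. Next use of 90: never. Cache: [1 27 90 21 87]
  29. access 21: HIT. Next use of 21: never. Cache: [1 27 90 21 87]
  30. access 41: MISS, evict 1 (next use: never). Cache: [27 90 21 87 41]
Total: 24 hits, 6 misses, 1 evictions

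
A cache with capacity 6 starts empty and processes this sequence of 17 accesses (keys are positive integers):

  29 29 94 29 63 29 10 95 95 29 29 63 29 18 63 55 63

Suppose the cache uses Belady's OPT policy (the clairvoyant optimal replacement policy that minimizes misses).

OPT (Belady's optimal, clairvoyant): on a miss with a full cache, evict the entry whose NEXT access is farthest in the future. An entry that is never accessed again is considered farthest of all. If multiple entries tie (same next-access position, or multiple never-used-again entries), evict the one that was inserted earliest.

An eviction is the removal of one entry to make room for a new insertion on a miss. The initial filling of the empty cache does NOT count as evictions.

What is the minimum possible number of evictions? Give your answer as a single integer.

Answer: 1

Derivation:
OPT (Belady) simulation (capacity=6):
  1. access 29: MISS. Cache: [29]
  2. access 29: HIT. Next use of 29: step 4. Cache: [29]
  3. access 94: MISS. Cache: [29 94]
  4. access 29: HIT. Next use of 29: step 6. Cache: [29 94]
  5. access 63: MISS. Cache: [29 94 63]
  6. access 29: HIT. Next use of 29: step 10. Cache: [29 94 63]
  7. access 10: MISS. Cache: [29 94 63 10]
  8. access 95: MISS. Cache: [29 94 63 10 95]
  9. access 95: HIT. Next use of 95: never. Cache: [29 94 63 10 95]
  10. access 29: HIT. Next use of 29: step 11. Cache: [29 94 63 10 95]
  11. access 29: HIT. Next use of 29: step 13. Cache: [29 94 63 10 95]
  12. access 63: HIT. Next use of 63: step 15. Cache: [29 94 63 10 95]
  13. access 29: HIT. Next use of 29: never. Cache: [29 94 63 10 95]
  14. access 18: MISS. Cache: [29 94 63 10 95 18]
  15. access 63: HIT. Next use of 63: step 17. Cache: [29 94 63 10 95 18]
  16. access 55: MISS, evict 29 (next use: never). Cache: [94 63 10 95 18 55]
  17. access 63: HIT. Next use of 63: never. Cache: [94 63 10 95 18 55]
Total: 10 hits, 7 misses, 1 evictions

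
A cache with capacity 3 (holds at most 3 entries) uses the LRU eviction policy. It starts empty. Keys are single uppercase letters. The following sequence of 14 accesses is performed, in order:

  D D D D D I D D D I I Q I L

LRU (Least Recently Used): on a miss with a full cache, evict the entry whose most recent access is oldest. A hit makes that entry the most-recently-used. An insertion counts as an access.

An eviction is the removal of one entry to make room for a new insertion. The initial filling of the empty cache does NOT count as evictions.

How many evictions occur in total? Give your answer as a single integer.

Answer: 1

Derivation:
LRU simulation (capacity=3):
  1. access D: MISS. Cache (LRU->MRU): [D]
  2. access D: HIT. Cache (LRU->MRU): [D]
  3. access D: HIT. Cache (LRU->MRU): [D]
  4. access D: HIT. Cache (LRU->MRU): [D]
  5. access D: HIT. Cache (LRU->MRU): [D]
  6. access I: MISS. Cache (LRU->MRU): [D I]
  7. access D: HIT. Cache (LRU->MRU): [I D]
  8. access D: HIT. Cache (LRU->MRU): [I D]
  9. access D: HIT. Cache (LRU->MRU): [I D]
  10. access I: HIT. Cache (LRU->MRU): [D I]
  11. access I: HIT. Cache (LRU->MRU): [D I]
  12. access Q: MISS. Cache (LRU->MRU): [D I Q]
  13. access I: HIT. Cache (LRU->MRU): [D Q I]
  14. access L: MISS, evict D. Cache (LRU->MRU): [Q I L]
Total: 10 hits, 4 misses, 1 evictions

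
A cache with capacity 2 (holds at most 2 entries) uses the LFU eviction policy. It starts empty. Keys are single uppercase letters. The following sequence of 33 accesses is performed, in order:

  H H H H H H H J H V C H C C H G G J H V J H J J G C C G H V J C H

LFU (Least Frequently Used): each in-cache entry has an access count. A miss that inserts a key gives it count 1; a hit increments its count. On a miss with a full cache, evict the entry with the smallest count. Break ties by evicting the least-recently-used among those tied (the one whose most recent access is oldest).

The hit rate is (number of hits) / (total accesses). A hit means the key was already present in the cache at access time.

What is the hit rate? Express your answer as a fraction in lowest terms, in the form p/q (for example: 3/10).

Answer: 19/33

Derivation:
LFU simulation (capacity=2):
  1. access H: MISS. Cache: [H(c=1)]
  2. access H: HIT, count now 2. Cache: [H(c=2)]
  3. access H: HIT, count now 3. Cache: [H(c=3)]
  4. access H: HIT, count now 4. Cache: [H(c=4)]
  5. access H: HIT, count now 5. Cache: [H(c=5)]
  6. access H: HIT, count now 6. Cache: [H(c=6)]
  7. access H: HIT, count now 7. Cache: [H(c=7)]
  8. access J: MISS. Cache: [J(c=1) H(c=7)]
  9. access H: HIT, count now 8. Cache: [J(c=1) H(c=8)]
  10. access V: MISS, evict J(c=1). Cache: [V(c=1) H(c=8)]
  11. access C: MISS, evict V(c=1). Cache: [C(c=1) H(c=8)]
  12. access H: HIT, count now 9. Cache: [C(c=1) H(c=9)]
  13. access C: HIT, count now 2. Cache: [C(c=2) H(c=9)]
  14. access C: HIT, count now 3. Cache: [C(c=3) H(c=9)]
  15. access H: HIT, count now 10. Cache: [C(c=3) H(c=10)]
  16. access G: MISS, evict C(c=3). Cache: [G(c=1) H(c=10)]
  17. access G: HIT, count now 2. Cache: [G(c=2) H(c=10)]
  18. access J: MISS, evict G(c=2). Cache: [J(c=1) H(c=10)]
  19. access H: HIT, count now 11. Cache: [J(c=1) H(c=11)]
  20. access V: MISS, evict J(c=1). Cache: [V(c=1) H(c=11)]
  21. access J: MISS, evict V(c=1). Cache: [J(c=1) H(c=11)]
  22. access H: HIT, count now 12. Cache: [J(c=1) H(c=12)]
  23. access J: HIT, count now 2. Cache: [J(c=2) H(c=12)]
  24. access J: HIT, count now 3. Cache: [J(c=3) H(c=12)]
  25. access G: MISS, evict J(c=3). Cache: [G(c=1) H(c=12)]
  26. access C: MISS, evict G(c=1). Cache: [C(c=1) H(c=12)]
  27. access C: HIT, count now 2. Cache: [C(c=2) H(c=12)]
  28. access G: MISS, evict C(c=2). Cache: [G(c=1) H(c=12)]
  29. access H: HIT, count now 13. Cache: [G(c=1) H(c=13)]
  30. access V: MISS, evict G(c=1). Cache: [V(c=1) H(c=13)]
  31. access J: MISS, evict V(c=1). Cache: [J(c=1) H(c=13)]
  32. access C: MISS, evict J(c=1). Cache: [C(c=1) H(c=13)]
  33. access H: HIT, count now 14. Cache: [C(c=1) H(c=14)]
Total: 19 hits, 14 misses, 12 evictions

Hit rate = 19/33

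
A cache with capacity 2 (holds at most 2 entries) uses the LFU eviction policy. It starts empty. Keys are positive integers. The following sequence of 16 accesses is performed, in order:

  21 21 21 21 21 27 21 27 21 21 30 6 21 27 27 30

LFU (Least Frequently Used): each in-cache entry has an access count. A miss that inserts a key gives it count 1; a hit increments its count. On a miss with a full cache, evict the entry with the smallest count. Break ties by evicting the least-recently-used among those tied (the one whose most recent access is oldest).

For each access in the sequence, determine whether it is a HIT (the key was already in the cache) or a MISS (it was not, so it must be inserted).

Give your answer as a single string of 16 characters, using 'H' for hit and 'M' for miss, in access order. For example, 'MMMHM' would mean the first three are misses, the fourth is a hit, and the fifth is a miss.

Answer: MHHHHMHHHHMMHMHM

Derivation:
LFU simulation (capacity=2):
  1. access 21: MISS. Cache: [21(c=1)]
  2. access 21: HIT, count now 2. Cache: [21(c=2)]
  3. access 21: HIT, count now 3. Cache: [21(c=3)]
  4. access 21: HIT, count now 4. Cache: [21(c=4)]
  5. access 21: HIT, count now 5. Cache: [21(c=5)]
  6. access 27: MISS. Cache: [27(c=1) 21(c=5)]
  7. access 21: HIT, count now 6. Cache: [27(c=1) 21(c=6)]
  8. access 27: HIT, count now 2. Cache: [27(c=2) 21(c=6)]
  9. access 21: HIT, count now 7. Cache: [27(c=2) 21(c=7)]
  10. access 21: HIT, count now 8. Cache: [27(c=2) 21(c=8)]
  11. access 30: MISS, evict 27(c=2). Cache: [30(c=1) 21(c=8)]
  12. access 6: MISS, evict 30(c=1). Cache: [6(c=1) 21(c=8)]
  13. access 21: HIT, count now 9. Cache: [6(c=1) 21(c=9)]
  14. access 27: MISS, evict 6(c=1). Cache: [27(c=1) 21(c=9)]
  15. access 27: HIT, count now 2. Cache: [27(c=2) 21(c=9)]
  16. access 30: MISS, evict 27(c=2). Cache: [30(c=1) 21(c=9)]
Total: 10 hits, 6 misses, 4 evictions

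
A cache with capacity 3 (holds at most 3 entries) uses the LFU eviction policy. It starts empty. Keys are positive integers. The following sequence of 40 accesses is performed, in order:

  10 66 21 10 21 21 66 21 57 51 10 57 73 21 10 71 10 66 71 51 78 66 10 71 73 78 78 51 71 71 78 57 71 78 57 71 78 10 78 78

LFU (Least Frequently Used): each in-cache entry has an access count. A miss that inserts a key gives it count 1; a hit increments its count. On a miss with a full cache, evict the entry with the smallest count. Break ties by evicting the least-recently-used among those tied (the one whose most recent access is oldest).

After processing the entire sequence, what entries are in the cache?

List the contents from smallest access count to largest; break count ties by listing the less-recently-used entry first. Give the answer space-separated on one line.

Answer: 78 66 21

Derivation:
LFU simulation (capacity=3):
  1. access 10: MISS. Cache: [10(c=1)]
  2. access 66: MISS. Cache: [10(c=1) 66(c=1)]
  3. access 21: MISS. Cache: [10(c=1) 66(c=1) 21(c=1)]
  4. access 10: HIT, count now 2. Cache: [66(c=1) 21(c=1) 10(c=2)]
  5. access 21: HIT, count now 2. Cache: [66(c=1) 10(c=2) 21(c=2)]
  6. access 21: HIT, count now 3. Cache: [66(c=1) 10(c=2) 21(c=3)]
  7. access 66: HIT, count now 2. Cache: [10(c=2) 66(c=2) 21(c=3)]
  8. access 21: HIT, count now 4. Cache: [10(c=2) 66(c=2) 21(c=4)]
  9. access 57: MISS, evict 10(c=2). Cache: [57(c=1) 66(c=2) 21(c=4)]
  10. access 51: MISS, evict 57(c=1). Cache: [51(c=1) 66(c=2) 21(c=4)]
  11. access 10: MISS, evict 51(c=1). Cache: [10(c=1) 66(c=2) 21(c=4)]
  12. access 57: MISS, evict 10(c=1). Cache: [57(c=1) 66(c=2) 21(c=4)]
  13. access 73: MISS, evict 57(c=1). Cache: [73(c=1) 66(c=2) 21(c=4)]
  14. access 21: HIT, count now 5. Cache: [73(c=1) 66(c=2) 21(c=5)]
  15. access 10: MISS, evict 73(c=1). Cache: [10(c=1) 66(c=2) 21(c=5)]
  16. access 71: MISS, evict 10(c=1). Cache: [71(c=1) 66(c=2) 21(c=5)]
  17. access 10: MISS, evict 71(c=1). Cache: [10(c=1) 66(c=2) 21(c=5)]
  18. access 66: HIT, count now 3. Cache: [10(c=1) 66(c=3) 21(c=5)]
  19. access 71: MISS, evict 10(c=1). Cache: [71(c=1) 66(c=3) 21(c=5)]
  20. access 51: MISS, evict 71(c=1). Cache: [51(c=1) 66(c=3) 21(c=5)]
  21. access 78: MISS, evict 51(c=1). Cache: [78(c=1) 66(c=3) 21(c=5)]
  22. access 66: HIT, count now 4. Cache: [78(c=1) 66(c=4) 21(c=5)]
  23. access 10: MISS, evict 78(c=1). Cache: [10(c=1) 66(c=4) 21(c=5)]
  24. access 71: MISS, evict 10(c=1). Cache: [71(c=1) 66(c=4) 21(c=5)]
  25. access 73: MISS, evict 71(c=1). Cache: [73(c=1) 66(c=4) 21(c=5)]
  26. access 78: MISS, evict 73(c=1). Cache: [78(c=1) 66(c=4) 21(c=5)]
  27. access 78: HIT, count now 2. Cache: [78(c=2) 66(c=4) 21(c=5)]
  28. access 51: MISS, evict 78(c=2). Cache: [51(c=1) 66(c=4) 21(c=5)]
  29. access 71: MISS, evict 51(c=1). Cache: [71(c=1) 66(c=4) 21(c=5)]
  30. access 71: HIT, count now 2. Cache: [71(c=2) 66(c=4) 21(c=5)]
  31. access 78: MISS, evict 71(c=2). Cache: [78(c=1) 66(c=4) 21(c=5)]
  32. access 57: MISS, evict 78(c=1). Cache: [57(c=1) 66(c=4) 21(c=5)]
  33. access 71: MISS, evict 57(c=1). Cache: [71(c=1) 66(c=4) 21(c=5)]
  34. access 78: MISS, evict 71(c=1). Cache: [78(c=1) 66(c=4) 21(c=5)]
  35. access 57: MISS, evict 78(c=1). Cache: [57(c=1) 66(c=4) 21(c=5)]
  36. access 71: MISS, evict 57(c=1). Cache: [71(c=1) 66(c=4) 21(c=5)]
  37. access 78: MISS, evict 71(c=1). Cache: [78(c=1) 66(c=4) 21(c=5)]
  38. access 10: MISS, evict 78(c=1). Cache: [10(c=1) 66(c=4) 21(c=5)]
  39. access 78: MISS, evict 10(c=1). Cache: [78(c=1) 66(c=4) 21(c=5)]
  40. access 78: HIT, count now 2. Cache: [78(c=2) 66(c=4) 21(c=5)]
Total: 11 hits, 29 misses, 26 evictions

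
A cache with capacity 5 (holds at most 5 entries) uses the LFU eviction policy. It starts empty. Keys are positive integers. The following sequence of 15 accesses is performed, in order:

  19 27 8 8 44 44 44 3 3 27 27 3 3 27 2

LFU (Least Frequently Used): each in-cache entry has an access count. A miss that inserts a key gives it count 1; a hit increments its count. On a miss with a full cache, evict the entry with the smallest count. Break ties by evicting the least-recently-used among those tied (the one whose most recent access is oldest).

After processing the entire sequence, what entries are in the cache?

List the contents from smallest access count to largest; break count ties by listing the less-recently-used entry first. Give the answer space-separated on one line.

LFU simulation (capacity=5):
  1. access 19: MISS. Cache: [19(c=1)]
  2. access 27: MISS. Cache: [19(c=1) 27(c=1)]
  3. access 8: MISS. Cache: [19(c=1) 27(c=1) 8(c=1)]
  4. access 8: HIT, count now 2. Cache: [19(c=1) 27(c=1) 8(c=2)]
  5. access 44: MISS. Cache: [19(c=1) 27(c=1) 44(c=1) 8(c=2)]
  6. access 44: HIT, count now 2. Cache: [19(c=1) 27(c=1) 8(c=2) 44(c=2)]
  7. access 44: HIT, count now 3. Cache: [19(c=1) 27(c=1) 8(c=2) 44(c=3)]
  8. access 3: MISS. Cache: [19(c=1) 27(c=1) 3(c=1) 8(c=2) 44(c=3)]
  9. access 3: HIT, count now 2. Cache: [19(c=1) 27(c=1) 8(c=2) 3(c=2) 44(c=3)]
  10. access 27: HIT, count now 2. Cache: [19(c=1) 8(c=2) 3(c=2) 27(c=2) 44(c=3)]
  11. access 27: HIT, count now 3. Cache: [19(c=1) 8(c=2) 3(c=2) 44(c=3) 27(c=3)]
  12. access 3: HIT, count now 3. Cache: [19(c=1) 8(c=2) 44(c=3) 27(c=3) 3(c=3)]
  13. access 3: HIT, count now 4. Cache: [19(c=1) 8(c=2) 44(c=3) 27(c=3) 3(c=4)]
  14. access 27: HIT, count now 4. Cache: [19(c=1) 8(c=2) 44(c=3) 3(c=4) 27(c=4)]
  15. access 2: MISS, evict 19(c=1). Cache: [2(c=1) 8(c=2) 44(c=3) 3(c=4) 27(c=4)]
Total: 9 hits, 6 misses, 1 evictions

Answer: 2 8 44 3 27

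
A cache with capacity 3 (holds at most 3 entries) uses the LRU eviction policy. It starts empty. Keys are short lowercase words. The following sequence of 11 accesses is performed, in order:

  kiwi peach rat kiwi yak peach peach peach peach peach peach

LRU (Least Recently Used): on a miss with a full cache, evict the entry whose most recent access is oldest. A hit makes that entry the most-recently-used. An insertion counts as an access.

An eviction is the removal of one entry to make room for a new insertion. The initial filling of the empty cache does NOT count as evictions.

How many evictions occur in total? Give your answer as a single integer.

Answer: 2

Derivation:
LRU simulation (capacity=3):
  1. access kiwi: MISS. Cache (LRU->MRU): [kiwi]
  2. access peach: MISS. Cache (LRU->MRU): [kiwi peach]
  3. access rat: MISS. Cache (LRU->MRU): [kiwi peach rat]
  4. access kiwi: HIT. Cache (LRU->MRU): [peach rat kiwi]
  5. access yak: MISS, evict peach. Cache (LRU->MRU): [rat kiwi yak]
  6. access peach: MISS, evict rat. Cache (LRU->MRU): [kiwi yak peach]
  7. access peach: HIT. Cache (LRU->MRU): [kiwi yak peach]
  8. access peach: HIT. Cache (LRU->MRU): [kiwi yak peach]
  9. access peach: HIT. Cache (LRU->MRU): [kiwi yak peach]
  10. access peach: HIT. Cache (LRU->MRU): [kiwi yak peach]
  11. access peach: HIT. Cache (LRU->MRU): [kiwi yak peach]
Total: 6 hits, 5 misses, 2 evictions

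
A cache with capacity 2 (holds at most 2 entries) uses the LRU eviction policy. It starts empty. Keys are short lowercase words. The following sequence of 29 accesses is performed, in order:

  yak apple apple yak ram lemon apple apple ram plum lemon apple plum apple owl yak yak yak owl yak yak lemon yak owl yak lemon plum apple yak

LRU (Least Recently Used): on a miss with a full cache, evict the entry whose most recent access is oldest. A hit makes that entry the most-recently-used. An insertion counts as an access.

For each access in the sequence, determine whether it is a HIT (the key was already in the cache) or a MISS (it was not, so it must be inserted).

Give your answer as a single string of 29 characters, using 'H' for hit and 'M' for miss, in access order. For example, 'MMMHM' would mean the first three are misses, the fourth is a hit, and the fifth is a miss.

Answer: MMHHMMMHMMMMMHMMHHHHHMHMHMMMM

Derivation:
LRU simulation (capacity=2):
  1. access yak: MISS. Cache (LRU->MRU): [yak]
  2. access apple: MISS. Cache (LRU->MRU): [yak apple]
  3. access apple: HIT. Cache (LRU->MRU): [yak apple]
  4. access yak: HIT. Cache (LRU->MRU): [apple yak]
  5. access ram: MISS, evict apple. Cache (LRU->MRU): [yak ram]
  6. access lemon: MISS, evict yak. Cache (LRU->MRU): [ram lemon]
  7. access apple: MISS, evict ram. Cache (LRU->MRU): [lemon apple]
  8. access apple: HIT. Cache (LRU->MRU): [lemon apple]
  9. access ram: MISS, evict lemon. Cache (LRU->MRU): [apple ram]
  10. access plum: MISS, evict apple. Cache (LRU->MRU): [ram plum]
  11. access lemon: MISS, evict ram. Cache (LRU->MRU): [plum lemon]
  12. access apple: MISS, evict plum. Cache (LRU->MRU): [lemon apple]
  13. access plum: MISS, evict lemon. Cache (LRU->MRU): [apple plum]
  14. access apple: HIT. Cache (LRU->MRU): [plum apple]
  15. access owl: MISS, evict plum. Cache (LRU->MRU): [apple owl]
  16. access yak: MISS, evict apple. Cache (LRU->MRU): [owl yak]
  17. access yak: HIT. Cache (LRU->MRU): [owl yak]
  18. access yak: HIT. Cache (LRU->MRU): [owl yak]
  19. access owl: HIT. Cache (LRU->MRU): [yak owl]
  20. access yak: HIT. Cache (LRU->MRU): [owl yak]
  21. access yak: HIT. Cache (LRU->MRU): [owl yak]
  22. access lemon: MISS, evict owl. Cache (LRU->MRU): [yak lemon]
  23. access yak: HIT. Cache (LRU->MRU): [lemon yak]
  24. access owl: MISS, evict lemon. Cache (LRU->MRU): [yak owl]
  25. access yak: HIT. Cache (LRU->MRU): [owl yak]
  26. access lemon: MISS, evict owl. Cache (LRU->MRU): [yak lemon]
  27. access plum: MISS, evict yak. Cache (LRU->MRU): [lemon plum]
  28. access apple: MISS, evict lemon. Cache (LRU->MRU): [plum apple]
  29. access yak: MISS, evict plum. Cache (LRU->MRU): [apple yak]
Total: 11 hits, 18 misses, 16 evictions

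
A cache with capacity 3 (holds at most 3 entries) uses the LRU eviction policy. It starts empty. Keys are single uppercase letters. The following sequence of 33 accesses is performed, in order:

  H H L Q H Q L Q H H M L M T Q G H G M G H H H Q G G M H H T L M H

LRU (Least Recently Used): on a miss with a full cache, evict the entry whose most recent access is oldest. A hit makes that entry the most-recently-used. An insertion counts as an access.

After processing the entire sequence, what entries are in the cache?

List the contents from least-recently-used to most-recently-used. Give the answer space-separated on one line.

Answer: L M H

Derivation:
LRU simulation (capacity=3):
  1. access H: MISS. Cache (LRU->MRU): [H]
  2. access H: HIT. Cache (LRU->MRU): [H]
  3. access L: MISS. Cache (LRU->MRU): [H L]
  4. access Q: MISS. Cache (LRU->MRU): [H L Q]
  5. access H: HIT. Cache (LRU->MRU): [L Q H]
  6. access Q: HIT. Cache (LRU->MRU): [L H Q]
  7. access L: HIT. Cache (LRU->MRU): [H Q L]
  8. access Q: HIT. Cache (LRU->MRU): [H L Q]
  9. access H: HIT. Cache (LRU->MRU): [L Q H]
  10. access H: HIT. Cache (LRU->MRU): [L Q H]
  11. access M: MISS, evict L. Cache (LRU->MRU): [Q H M]
  12. access L: MISS, evict Q. Cache (LRU->MRU): [H M L]
  13. access M: HIT. Cache (LRU->MRU): [H L M]
  14. access T: MISS, evict H. Cache (LRU->MRU): [L M T]
  15. access Q: MISS, evict L. Cache (LRU->MRU): [M T Q]
  16. access G: MISS, evict M. Cache (LRU->MRU): [T Q G]
  17. access H: MISS, evict T. Cache (LRU->MRU): [Q G H]
  18. access G: HIT. Cache (LRU->MRU): [Q H G]
  19. access M: MISS, evict Q. Cache (LRU->MRU): [H G M]
  20. access G: HIT. Cache (LRU->MRU): [H M G]
  21. access H: HIT. Cache (LRU->MRU): [M G H]
  22. access H: HIT. Cache (LRU->MRU): [M G H]
  23. access H: HIT. Cache (LRU->MRU): [M G H]
  24. access Q: MISS, evict M. Cache (LRU->MRU): [G H Q]
  25. access G: HIT. Cache (LRU->MRU): [H Q G]
  26. access G: HIT. Cache (LRU->MRU): [H Q G]
  27. access M: MISS, evict H. Cache (LRU->MRU): [Q G M]
  28. access H: MISS, evict Q. Cache (LRU->MRU): [G M H]
  29. access H: HIT. Cache (LRU->MRU): [G M H]
  30. access T: MISS, evict G. Cache (LRU->MRU): [M H T]
  31. access L: MISS, evict M. Cache (LRU->MRU): [H T L]
  32. access M: MISS, evict H. Cache (LRU->MRU): [T L M]
  33. access H: MISS, evict T. Cache (LRU->MRU): [L M H]
Total: 16 hits, 17 misses, 14 evictions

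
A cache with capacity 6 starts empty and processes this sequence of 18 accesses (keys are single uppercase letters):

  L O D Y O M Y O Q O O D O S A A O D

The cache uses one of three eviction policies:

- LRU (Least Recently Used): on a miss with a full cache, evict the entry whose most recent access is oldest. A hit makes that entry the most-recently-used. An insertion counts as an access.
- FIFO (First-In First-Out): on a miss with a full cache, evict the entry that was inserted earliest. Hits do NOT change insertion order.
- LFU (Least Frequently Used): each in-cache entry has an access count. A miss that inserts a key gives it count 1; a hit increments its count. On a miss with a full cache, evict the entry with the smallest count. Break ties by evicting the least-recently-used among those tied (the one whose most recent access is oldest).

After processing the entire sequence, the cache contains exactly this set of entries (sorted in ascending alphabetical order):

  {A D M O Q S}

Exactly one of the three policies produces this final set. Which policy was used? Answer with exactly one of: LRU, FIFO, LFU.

Answer: FIFO

Derivation:
Simulating under each policy and comparing final sets:
  LRU: final set = {A D O Q S Y} -> differs
  FIFO: final set = {A D M O Q S} -> MATCHES target
  LFU: final set = {A D O Q S Y} -> differs
Only FIFO produces the target set.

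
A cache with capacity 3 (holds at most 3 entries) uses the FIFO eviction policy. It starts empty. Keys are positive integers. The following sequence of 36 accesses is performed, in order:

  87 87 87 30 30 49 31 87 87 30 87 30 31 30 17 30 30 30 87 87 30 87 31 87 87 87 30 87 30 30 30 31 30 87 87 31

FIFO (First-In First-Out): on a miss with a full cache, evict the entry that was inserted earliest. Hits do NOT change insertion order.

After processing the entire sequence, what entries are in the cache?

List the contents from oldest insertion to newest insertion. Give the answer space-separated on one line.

Answer: 31 87 30

Derivation:
FIFO simulation (capacity=3):
  1. access 87: MISS. Cache (old->new): [87]
  2. access 87: HIT. Cache (old->new): [87]
  3. access 87: HIT. Cache (old->new): [87]
  4. access 30: MISS. Cache (old->new): [87 30]
  5. access 30: HIT. Cache (old->new): [87 30]
  6. access 49: MISS. Cache (old->new): [87 30 49]
  7. access 31: MISS, evict 87. Cache (old->new): [30 49 31]
  8. access 87: MISS, evict 30. Cache (old->new): [49 31 87]
  9. access 87: HIT. Cache (old->new): [49 31 87]
  10. access 30: MISS, evict 49. Cache (old->new): [31 87 30]
  11. access 87: HIT. Cache (old->new): [31 87 30]
  12. access 30: HIT. Cache (old->new): [31 87 30]
  13. access 31: HIT. Cache (old->new): [31 87 30]
  14. access 30: HIT. Cache (old->new): [31 87 30]
  15. access 17: MISS, evict 31. Cache (old->new): [87 30 17]
  16. access 30: HIT. Cache (old->new): [87 30 17]
  17. access 30: HIT. Cache (old->new): [87 30 17]
  18. access 30: HIT. Cache (old->new): [87 30 17]
  19. access 87: HIT. Cache (old->new): [87 30 17]
  20. access 87: HIT. Cache (old->new): [87 30 17]
  21. access 30: HIT. Cache (old->new): [87 30 17]
  22. access 87: HIT. Cache (old->new): [87 30 17]
  23. access 31: MISS, evict 87. Cache (old->new): [30 17 31]
  24. access 87: MISS, evict 30. Cache (old->new): [17 31 87]
  25. access 87: HIT. Cache (old->new): [17 31 87]
  26. access 87: HIT. Cache (old->new): [17 31 87]
  27. access 30: MISS, evict 17. Cache (old->new): [31 87 30]
  28. access 87: HIT. Cache (old->new): [31 87 30]
  29. access 30: HIT. Cache (old->new): [31 87 30]
  30. access 30: HIT. Cache (old->new): [31 87 30]
  31. access 30: HIT. Cache (old->new): [31 87 30]
  32. access 31: HIT. Cache (old->new): [31 87 30]
  33. access 30: HIT. Cache (old->new): [31 87 30]
  34. access 87: HIT. Cache (old->new): [31 87 30]
  35. access 87: HIT. Cache (old->new): [31 87 30]
  36. access 31: HIT. Cache (old->new): [31 87 30]
Total: 26 hits, 10 misses, 7 evictions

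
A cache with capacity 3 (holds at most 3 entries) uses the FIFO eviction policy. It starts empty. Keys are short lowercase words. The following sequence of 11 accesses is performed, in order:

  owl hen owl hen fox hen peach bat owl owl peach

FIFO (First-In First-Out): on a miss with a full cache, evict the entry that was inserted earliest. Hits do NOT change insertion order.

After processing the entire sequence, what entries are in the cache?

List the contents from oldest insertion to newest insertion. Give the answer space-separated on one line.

FIFO simulation (capacity=3):
  1. access owl: MISS. Cache (old->new): [owl]
  2. access hen: MISS. Cache (old->new): [owl hen]
  3. access owl: HIT. Cache (old->new): [owl hen]
  4. access hen: HIT. Cache (old->new): [owl hen]
  5. access fox: MISS. Cache (old->new): [owl hen fox]
  6. access hen: HIT. Cache (old->new): [owl hen fox]
  7. access peach: MISS, evict owl. Cache (old->new): [hen fox peach]
  8. access bat: MISS, evict hen. Cache (old->new): [fox peach bat]
  9. access owl: MISS, evict fox. Cache (old->new): [peach bat owl]
  10. access owl: HIT. Cache (old->new): [peach bat owl]
  11. access peach: HIT. Cache (old->new): [peach bat owl]
Total: 5 hits, 6 misses, 3 evictions

Answer: peach bat owl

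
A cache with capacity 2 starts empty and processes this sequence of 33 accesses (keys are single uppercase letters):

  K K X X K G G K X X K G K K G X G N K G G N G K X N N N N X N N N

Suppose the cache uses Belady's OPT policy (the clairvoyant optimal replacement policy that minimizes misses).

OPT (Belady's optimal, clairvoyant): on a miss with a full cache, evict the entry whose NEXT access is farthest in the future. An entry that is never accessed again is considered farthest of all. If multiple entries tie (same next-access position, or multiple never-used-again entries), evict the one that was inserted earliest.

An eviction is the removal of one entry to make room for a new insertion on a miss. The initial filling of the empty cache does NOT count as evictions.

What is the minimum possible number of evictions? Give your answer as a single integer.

OPT (Belady) simulation (capacity=2):
  1. access K: MISS. Cache: [K]
  2. access K: HIT. Next use of K: step 5. Cache: [K]
  3. access X: MISS. Cache: [K X]
  4. access X: HIT. Next use of X: step 9. Cache: [K X]
  5. access K: HIT. Next use of K: step 8. Cache: [K X]
  6. access G: MISS, evict X (next use: step 9). Cache: [K G]
  7. access G: HIT. Next use of G: step 12. Cache: [K G]
  8. access K: HIT. Next use of K: step 11. Cache: [K G]
  9. access X: MISS, evict G (next use: step 12). Cache: [K X]
  10. access X: HIT. Next use of X: step 16. Cache: [K X]
  11. access K: HIT. Next use of K: step 13. Cache: [K X]
  12. access G: MISS, evict X (next use: step 16). Cache: [K G]
  13. access K: HIT. Next use of K: step 14. Cache: [K G]
  14. access K: HIT. Next use of K: step 19. Cache: [K G]
  15. access G: HIT. Next use of G: step 17. Cache: [K G]
  16. access X: MISS, evict K (next use: step 19). Cache: [G X]
  17. access G: HIT. Next use of G: step 20. Cache: [G X]
  18. access N: MISS, evict X (next use: step 25). Cache: [G N]
  19. access K: MISS, evict N (next use: step 22). Cache: [G K]
  20. access G: HIT. Next use of G: step 21. Cache: [G K]
  21. access G: HIT. Next use of G: step 23. Cache: [G K]
  22. access N: MISS, evict K (next use: step 24). Cache: [G N]
  23. access G: HIT. Next use of G: never. Cache: [G N]
  24. access K: MISS, evict G (next use: never). Cache: [N K]
  25. access X: MISS, evict K (next use: never). Cache: [N X]
  26. access N: HIT. Next use of N: step 27. Cache: [N X]
  27. access N: HIT. Next use of N: step 28. Cache: [N X]
  28. access N: HIT. Next use of N: step 29. Cache: [N X]
  29. access N: HIT. Next use of N: step 31. Cache: [N X]
  30. access X: HIT. Next use of X: never. Cache: [N X]
  31. access N: HIT. Next use of N: step 32. Cache: [N X]
  32. access N: HIT. Next use of N: step 33. Cache: [N X]
  33. access N: HIT. Next use of N: never. Cache: [N X]
Total: 22 hits, 11 misses, 9 evictions

Answer: 9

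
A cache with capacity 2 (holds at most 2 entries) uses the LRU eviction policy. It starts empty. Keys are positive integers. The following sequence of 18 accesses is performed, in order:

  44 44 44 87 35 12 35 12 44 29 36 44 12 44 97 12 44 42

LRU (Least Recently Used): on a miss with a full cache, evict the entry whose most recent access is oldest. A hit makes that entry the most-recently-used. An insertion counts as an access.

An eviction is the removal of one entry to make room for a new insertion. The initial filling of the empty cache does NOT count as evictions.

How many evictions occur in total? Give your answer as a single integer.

LRU simulation (capacity=2):
  1. access 44: MISS. Cache (LRU->MRU): [44]
  2. access 44: HIT. Cache (LRU->MRU): [44]
  3. access 44: HIT. Cache (LRU->MRU): [44]
  4. access 87: MISS. Cache (LRU->MRU): [44 87]
  5. access 35: MISS, evict 44. Cache (LRU->MRU): [87 35]
  6. access 12: MISS, evict 87. Cache (LRU->MRU): [35 12]
  7. access 35: HIT. Cache (LRU->MRU): [12 35]
  8. access 12: HIT. Cache (LRU->MRU): [35 12]
  9. access 44: MISS, evict 35. Cache (LRU->MRU): [12 44]
  10. access 29: MISS, evict 12. Cache (LRU->MRU): [44 29]
  11. access 36: MISS, evict 44. Cache (LRU->MRU): [29 36]
  12. access 44: MISS, evict 29. Cache (LRU->MRU): [36 44]
  13. access 12: MISS, evict 36. Cache (LRU->MRU): [44 12]
  14. access 44: HIT. Cache (LRU->MRU): [12 44]
  15. access 97: MISS, evict 12. Cache (LRU->MRU): [44 97]
  16. access 12: MISS, evict 44. Cache (LRU->MRU): [97 12]
  17. access 44: MISS, evict 97. Cache (LRU->MRU): [12 44]
  18. access 42: MISS, evict 12. Cache (LRU->MRU): [44 42]
Total: 5 hits, 13 misses, 11 evictions

Answer: 11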